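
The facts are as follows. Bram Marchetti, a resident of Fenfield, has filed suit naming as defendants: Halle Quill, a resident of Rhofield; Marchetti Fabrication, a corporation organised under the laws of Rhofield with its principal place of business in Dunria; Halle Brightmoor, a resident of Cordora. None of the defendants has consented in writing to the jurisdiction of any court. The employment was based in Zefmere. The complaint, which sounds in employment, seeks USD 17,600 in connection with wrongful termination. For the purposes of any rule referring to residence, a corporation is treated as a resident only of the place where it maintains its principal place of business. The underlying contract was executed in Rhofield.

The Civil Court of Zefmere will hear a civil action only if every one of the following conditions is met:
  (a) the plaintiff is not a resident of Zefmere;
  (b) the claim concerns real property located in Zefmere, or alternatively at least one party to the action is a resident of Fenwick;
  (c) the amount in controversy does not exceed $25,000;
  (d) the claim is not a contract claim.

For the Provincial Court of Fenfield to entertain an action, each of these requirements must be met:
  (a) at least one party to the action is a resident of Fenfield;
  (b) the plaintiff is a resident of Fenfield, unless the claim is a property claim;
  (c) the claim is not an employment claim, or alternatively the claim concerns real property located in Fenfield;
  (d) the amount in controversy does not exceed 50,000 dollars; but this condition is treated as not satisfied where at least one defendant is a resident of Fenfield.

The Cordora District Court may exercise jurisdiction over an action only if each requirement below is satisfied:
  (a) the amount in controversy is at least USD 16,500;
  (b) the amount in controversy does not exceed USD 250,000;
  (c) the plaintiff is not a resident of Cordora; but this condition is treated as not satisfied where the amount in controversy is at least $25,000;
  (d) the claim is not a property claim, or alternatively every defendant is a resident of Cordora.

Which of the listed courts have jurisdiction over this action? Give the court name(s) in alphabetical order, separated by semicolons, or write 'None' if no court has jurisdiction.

The Civil Court of Zefmere:
  (a) The plaintiff resides in Fenfield, which is not Zefmere. Met.
  (b) The claim does not concern real property; no party resides in Fenwick — no alternative holds. Condition not met.
  (c) The amount in controversy is USD 17,600, within the $25,000 ceiling. Condition met.
  (d) The claim is an employment claim, not a contract claim. Met.
  → At least one condition fails; no jurisdiction.
The Provincial Court of Fenfield:
  (a) Bram Marchetti resides in Fenfield. Satisfied.
  (b) The plaintiff resides in Fenfield. Met.
  (c) The claim is an employment claim; the claim does not concern real property — every alternative fails. Not satisfied.
  (d) The amount in controversy is 17,600 dollars, within the 50,000 dollars ceiling. The carve-out does not apply: no defendant resides in Fenfield (they reside in Rhofield, Dunria, Cordora). Met.
  → Not every requirement is met — no jurisdiction.
The Cordora District Court:
  (a) The amount in controversy is 17,600 dollars, which meets the $16,500 floor. Condition met.
  (b) The amount in controversy is USD 17,600, within the 250,000 dollars ceiling. Condition met.
  (c) The plaintiff resides in Fenfield, which is not Cordora. The exception is not triggered, since the amount in controversy is USD 17,600, below the 25,000 dollars floor. Condition met.
  (d) The claim is an employment claim, not a property claim, which satisfies one of the alternatives. Satisfied.
  → The court has jurisdiction.

the Cordora District Court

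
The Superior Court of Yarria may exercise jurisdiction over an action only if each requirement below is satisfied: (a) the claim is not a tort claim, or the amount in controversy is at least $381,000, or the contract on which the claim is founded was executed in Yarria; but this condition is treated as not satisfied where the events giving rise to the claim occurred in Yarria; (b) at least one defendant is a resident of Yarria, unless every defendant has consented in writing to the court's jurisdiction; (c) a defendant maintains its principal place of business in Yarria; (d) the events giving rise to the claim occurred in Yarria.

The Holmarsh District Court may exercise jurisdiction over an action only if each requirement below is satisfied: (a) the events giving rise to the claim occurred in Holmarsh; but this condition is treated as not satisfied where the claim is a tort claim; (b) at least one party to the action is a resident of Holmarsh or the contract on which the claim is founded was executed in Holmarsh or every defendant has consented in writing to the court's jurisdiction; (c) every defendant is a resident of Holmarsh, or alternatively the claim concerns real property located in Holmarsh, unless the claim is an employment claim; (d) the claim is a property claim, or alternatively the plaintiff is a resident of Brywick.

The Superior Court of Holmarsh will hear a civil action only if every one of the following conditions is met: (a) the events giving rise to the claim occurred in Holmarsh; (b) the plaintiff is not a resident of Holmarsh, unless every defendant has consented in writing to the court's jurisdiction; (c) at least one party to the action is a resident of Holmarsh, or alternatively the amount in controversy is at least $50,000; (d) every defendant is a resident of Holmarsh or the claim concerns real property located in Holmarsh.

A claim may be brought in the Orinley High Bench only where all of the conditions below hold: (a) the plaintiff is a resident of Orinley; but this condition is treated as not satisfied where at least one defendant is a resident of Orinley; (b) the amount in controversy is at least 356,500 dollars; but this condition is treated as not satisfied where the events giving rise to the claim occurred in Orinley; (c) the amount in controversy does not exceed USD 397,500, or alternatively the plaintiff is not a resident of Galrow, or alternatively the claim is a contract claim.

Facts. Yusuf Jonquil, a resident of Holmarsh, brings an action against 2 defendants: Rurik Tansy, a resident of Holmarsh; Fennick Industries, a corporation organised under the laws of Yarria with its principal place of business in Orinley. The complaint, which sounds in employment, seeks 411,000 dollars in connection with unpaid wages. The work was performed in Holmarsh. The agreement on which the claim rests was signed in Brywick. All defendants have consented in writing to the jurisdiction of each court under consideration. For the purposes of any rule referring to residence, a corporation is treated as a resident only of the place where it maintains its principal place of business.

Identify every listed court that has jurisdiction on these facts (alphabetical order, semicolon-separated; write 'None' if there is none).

None

The Superior Court of Yarria:
  (a) The claim is an employment claim, not a tort claim, so one alternative holds. The carve-out does not apply: the operative events occurred in Holmarsh, not Yarria. Satisfied.
  (b) No defendant resides in Yarria (they reside in Holmarsh, Orinley). But every defendant has filed written consent, and the 'unless' clause therefore excuses the requirement. Condition met.
  (c) The corporate defendant(s) have their principal place of business in Orinley, not Yarria. Not satisfied.
  (d) The operative events occurred in Holmarsh, not Yarria. Not satisfied.
  → No jurisdiction.
The Holmarsh District Court:
  (a) The operative events occurred in Holmarsh. And the carve-out is inapplicable — the claim is an employment claim, not a tort claim. Met.
  (b) Yusuf Jonquil resides in Holmarsh — that alternative is enough. Condition met.
  (c) The defendants reside as follows — Rurik Tansy in Holmarsh, Fennick Industries in Orinley — not all in Holmarsh; the claim does not concern real property — every alternative fails. But the claim is an employment claim, and the 'unless' clause therefore excuses the requirement. Met.
  (d) The claim is an employment claim, not a property claim; the plaintiff resides in Holmarsh, not Brywick — every alternative fails. Not met.
  → At least one condition fails; no jurisdiction.
The Superior Court of Holmarsh:
  (a) The operative events occurred in Holmarsh. Met.
  (b) The plaintiff resides in Holmarsh. However, every defendant has filed written consent, so the 'unless' proviso supplies this condition. Met.
  (c) Yusuf Jonquil resides in Holmarsh, so one alternative holds. Satisfied.
  (d) The defendants reside as follows — Rurik Tansy in Holmarsh, Fennick Industries in Orinley — not all in Holmarsh; the claim does not concern real property — none of the alternatives is met. Fails.
  → No jurisdiction.
The Orinley High Bench:
  (a) The plaintiff resides in Holmarsh, not Orinley. Not satisfied.
  (b) The amount in controversy is $411,000, which meets the 356,500 dollars floor. The carve-out does not apply: the operative events occurred in Holmarsh, not Orinley. Satisfied.
  (c) The plaintiff resides in Holmarsh, which is not Galrow, which satisfies one of the alternatives. Satisfied.
  → Not every requirement is met — no jurisdiction.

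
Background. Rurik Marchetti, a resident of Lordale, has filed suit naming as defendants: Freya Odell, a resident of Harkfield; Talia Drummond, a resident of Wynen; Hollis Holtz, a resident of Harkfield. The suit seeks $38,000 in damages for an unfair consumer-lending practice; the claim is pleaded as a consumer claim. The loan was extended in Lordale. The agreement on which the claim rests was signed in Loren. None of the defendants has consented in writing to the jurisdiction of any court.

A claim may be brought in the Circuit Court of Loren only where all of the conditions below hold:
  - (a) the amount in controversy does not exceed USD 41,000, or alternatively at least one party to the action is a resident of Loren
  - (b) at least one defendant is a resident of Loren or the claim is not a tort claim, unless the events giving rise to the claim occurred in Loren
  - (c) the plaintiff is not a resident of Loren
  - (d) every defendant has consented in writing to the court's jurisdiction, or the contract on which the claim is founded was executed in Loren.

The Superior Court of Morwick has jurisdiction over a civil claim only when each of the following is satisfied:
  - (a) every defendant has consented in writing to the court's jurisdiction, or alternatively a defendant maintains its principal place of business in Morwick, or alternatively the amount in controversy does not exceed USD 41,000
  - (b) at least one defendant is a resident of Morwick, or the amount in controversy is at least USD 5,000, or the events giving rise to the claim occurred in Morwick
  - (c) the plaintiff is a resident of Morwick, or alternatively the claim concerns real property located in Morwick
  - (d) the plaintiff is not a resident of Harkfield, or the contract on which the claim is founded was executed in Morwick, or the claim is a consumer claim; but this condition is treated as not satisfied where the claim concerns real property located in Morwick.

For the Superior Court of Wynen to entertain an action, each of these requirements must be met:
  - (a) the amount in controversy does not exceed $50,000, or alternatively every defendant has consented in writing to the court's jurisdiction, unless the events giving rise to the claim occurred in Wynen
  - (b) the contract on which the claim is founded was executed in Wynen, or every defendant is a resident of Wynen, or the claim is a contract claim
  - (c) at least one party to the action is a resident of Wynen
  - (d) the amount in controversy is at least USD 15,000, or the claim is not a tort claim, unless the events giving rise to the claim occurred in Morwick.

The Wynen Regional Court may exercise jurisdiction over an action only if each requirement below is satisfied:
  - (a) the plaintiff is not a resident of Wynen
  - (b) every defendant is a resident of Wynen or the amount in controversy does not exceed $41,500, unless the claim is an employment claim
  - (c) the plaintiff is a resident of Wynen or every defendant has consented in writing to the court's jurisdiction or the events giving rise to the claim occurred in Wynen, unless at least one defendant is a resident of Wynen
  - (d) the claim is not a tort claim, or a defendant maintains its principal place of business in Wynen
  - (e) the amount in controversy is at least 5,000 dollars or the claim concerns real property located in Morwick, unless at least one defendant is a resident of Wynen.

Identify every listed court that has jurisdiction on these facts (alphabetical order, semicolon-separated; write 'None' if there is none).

The Circuit Court of Loren:
  (a) The amount in controversy is 38,000 dollars, within the USD 41,000 ceiling, which satisfies one of the alternatives. Met.
  (b) The claim is a consumer claim, not a tort claim, which satisfies one of the alternatives. Met.
  (c) The plaintiff resides in Lordale, which is not Loren. Met.
  (d) The contract was executed in Loren, which satisfies one of the alternatives. Met.
  → All conditions met; jurisdiction exists.
The Superior Court of Morwick:
  (a) The amount in controversy is USD 38,000, within the 41,000 dollars ceiling, so this disjunct is met. Satisfied.
  (b) The amount in controversy is 38,000 dollars, which meets the $5,000 floor, so one alternative holds. Met.
  (c) The plaintiff resides in Lordale, not Morwick; the claim does not concern real property — none of the alternatives is met. Condition not met.
  (d) The plaintiff resides in Lordale, which is not Harkfield — that alternative is enough. The carve-out does not apply: the claim does not concern real property. Satisfied.
  → The court lacks jurisdiction.
The Superior Court of Wynen:
  (a) The amount in controversy is $38,000, within the USD 50,000 ceiling — that alternative is enough. Condition met.
  (b) The contract was executed in Loren, not Wynen; the defendants reside as follows — Freya Odell in Harkfield, Talia Drummond in Wynen, Hollis Holtz in Harkfield — not all in Wynen; the claim is a consumer claim, not a contract claim — none of the alternatives is met. Condition not met.
  (c) Talia Drummond resides in Wynen. Met.
  (d) The amount in controversy is $38,000, which meets the USD 15,000 floor, so one alternative holds. Condition met.
  → No jurisdiction.
The Wynen Regional Court:
  (a) The plaintiff resides in Lordale, which is not Wynen. Condition met.
  (b) The amount in controversy is USD 38,000, within the USD 41,500 ceiling, which satisfies one of the alternatives. Met.
  (c) The plaintiff resides in Lordale, not Wynen; no such written consent has been filed; the operative events occurred in Lordale, not Wynen — no alternative holds. But Talia Drummond resides in Wynen, and the 'unless' clause therefore excuses the requirement. Satisfied.
  (d) The claim is a consumer claim, not a tort claim — that alternative is enough. Condition met.
  (e) The amount in controversy is $38,000, which meets the $5,000 floor, so this disjunct is met. Satisfied.
  → Jurisdiction lies.

the Circuit Court of Loren; the Wynen Regional Court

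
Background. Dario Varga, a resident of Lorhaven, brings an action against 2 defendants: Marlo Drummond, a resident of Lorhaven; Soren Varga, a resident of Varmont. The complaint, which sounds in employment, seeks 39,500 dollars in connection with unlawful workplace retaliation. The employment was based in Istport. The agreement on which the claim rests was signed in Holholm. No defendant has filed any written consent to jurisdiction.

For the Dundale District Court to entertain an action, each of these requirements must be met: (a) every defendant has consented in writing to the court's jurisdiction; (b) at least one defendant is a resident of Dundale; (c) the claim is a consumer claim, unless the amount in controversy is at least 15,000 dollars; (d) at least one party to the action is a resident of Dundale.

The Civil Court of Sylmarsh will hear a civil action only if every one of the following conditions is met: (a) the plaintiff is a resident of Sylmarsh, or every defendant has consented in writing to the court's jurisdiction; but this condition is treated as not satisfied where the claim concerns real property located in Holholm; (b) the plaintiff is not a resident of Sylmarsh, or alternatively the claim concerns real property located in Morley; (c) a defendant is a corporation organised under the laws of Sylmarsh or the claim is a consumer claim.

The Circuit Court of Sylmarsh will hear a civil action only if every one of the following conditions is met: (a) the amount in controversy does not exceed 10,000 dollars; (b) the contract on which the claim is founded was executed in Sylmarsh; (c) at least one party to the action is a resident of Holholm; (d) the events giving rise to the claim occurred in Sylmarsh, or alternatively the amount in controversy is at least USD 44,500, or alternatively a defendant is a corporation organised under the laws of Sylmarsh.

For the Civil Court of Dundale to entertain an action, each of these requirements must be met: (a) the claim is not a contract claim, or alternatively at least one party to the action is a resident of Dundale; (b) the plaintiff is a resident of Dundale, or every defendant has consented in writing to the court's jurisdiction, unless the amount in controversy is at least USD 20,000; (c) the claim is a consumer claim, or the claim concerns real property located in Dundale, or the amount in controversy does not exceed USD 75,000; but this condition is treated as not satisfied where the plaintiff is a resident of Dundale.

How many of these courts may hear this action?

1

The Dundale District Court:
  (a) No such written consent has been filed. Condition not met.
  (b) No defendant resides in Dundale (they reside in Lorhaven, Varmont). Condition not met.
  (c) The claim is an employment claim, not a consumer claim. The proviso rescues it, though: the amount in controversy is $39,500, which meets the USD 15,000 floor. Met.
  (d) No party resides in Dundale. Fails.
  → No jurisdiction.
The Civil Court of Sylmarsh:
  (a) The plaintiff resides in Lorhaven, not Sylmarsh; no such written consent has been filed — no alternative holds. Fails.
  (b) The plaintiff resides in Lorhaven, which is not Sylmarsh, so one alternative holds. Condition met.
  (c) No defendant is a corporation; the claim is an employment claim, not a consumer claim — no alternative holds. Not satisfied.
  → At least one condition fails; no jurisdiction.
The Circuit Court of Sylmarsh:
  (a) The amount in controversy is USD 39,500, above the USD 10,000 ceiling. Condition not met.
  (b) The contract was executed in Holholm, not Sylmarsh. Not satisfied.
  (c) No party resides in Holholm. Not met.
  (d) The operative events occurred in Istport, not Sylmarsh; the amount in controversy is USD 39,500, below the USD 44,500 floor; no defendant is a corporation — no alternative holds. Condition not met.
  → No jurisdiction.
The Civil Court of Dundale:
  (a) The claim is an employment claim, not a contract claim, which satisfies one of the alternatives. Condition met.
  (b) The plaintiff resides in Lorhaven, not Dundale; no such written consent has been filed — none of the alternatives is met. But the amount in controversy is 39,500 dollars, which meets the 20,000 dollars floor, and the 'unless' clause therefore excuses the requirement. Met.
  (c) The amount in controversy is 39,500 dollars, within the $75,000 ceiling — that alternative is enough. The exception is not triggered, since the plaintiff resides in Lorhaven, not Dundale. Met.
  → All conditions met; jurisdiction exists.
Courts with jurisdiction: the Civil Court of Dundale — 1 in total.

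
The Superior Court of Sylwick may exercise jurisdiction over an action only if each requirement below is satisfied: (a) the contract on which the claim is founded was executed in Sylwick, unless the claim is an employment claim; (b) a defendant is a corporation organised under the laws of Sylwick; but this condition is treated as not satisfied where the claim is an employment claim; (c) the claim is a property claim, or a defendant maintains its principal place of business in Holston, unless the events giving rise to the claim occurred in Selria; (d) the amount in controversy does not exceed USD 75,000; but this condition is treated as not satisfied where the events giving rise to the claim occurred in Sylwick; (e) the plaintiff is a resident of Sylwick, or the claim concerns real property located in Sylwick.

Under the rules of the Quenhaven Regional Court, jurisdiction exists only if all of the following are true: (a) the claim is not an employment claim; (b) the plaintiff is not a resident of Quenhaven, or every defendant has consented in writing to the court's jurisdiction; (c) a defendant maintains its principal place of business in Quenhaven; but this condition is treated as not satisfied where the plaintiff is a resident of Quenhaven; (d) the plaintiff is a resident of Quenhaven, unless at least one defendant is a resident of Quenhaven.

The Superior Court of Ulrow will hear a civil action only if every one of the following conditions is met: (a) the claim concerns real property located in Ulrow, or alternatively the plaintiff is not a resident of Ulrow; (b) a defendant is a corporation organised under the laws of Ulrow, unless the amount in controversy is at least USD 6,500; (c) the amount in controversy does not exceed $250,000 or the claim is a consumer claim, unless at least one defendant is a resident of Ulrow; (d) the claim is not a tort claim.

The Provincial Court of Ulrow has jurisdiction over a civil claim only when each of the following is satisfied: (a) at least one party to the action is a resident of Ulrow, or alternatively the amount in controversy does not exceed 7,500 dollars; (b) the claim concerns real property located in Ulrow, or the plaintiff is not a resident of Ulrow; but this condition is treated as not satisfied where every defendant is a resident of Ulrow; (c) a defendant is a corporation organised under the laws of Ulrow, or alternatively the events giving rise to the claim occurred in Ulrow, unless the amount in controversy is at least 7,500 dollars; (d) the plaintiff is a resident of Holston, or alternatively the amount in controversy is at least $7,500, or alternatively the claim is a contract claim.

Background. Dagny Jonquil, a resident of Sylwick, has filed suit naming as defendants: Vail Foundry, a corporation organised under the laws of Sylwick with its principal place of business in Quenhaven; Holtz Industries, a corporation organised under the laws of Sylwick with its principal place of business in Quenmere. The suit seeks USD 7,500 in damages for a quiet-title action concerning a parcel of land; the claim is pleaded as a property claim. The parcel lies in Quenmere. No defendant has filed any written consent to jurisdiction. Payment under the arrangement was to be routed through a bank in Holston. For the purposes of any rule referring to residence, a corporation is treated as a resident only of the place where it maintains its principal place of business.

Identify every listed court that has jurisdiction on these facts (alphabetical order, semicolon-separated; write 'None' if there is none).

the Provincial Court of Ulrow; the Quenhaven Regional Court; the Superior Court of Ulrow

The Superior Court of Sylwick:
  (a) No contract (and hence no place of execution) is alleged. Nor does the 'unless' clause help: the claim is a property claim, not an employment claim. Not satisfied.
  (b) Vail Foundry is organised under the laws of Sylwick. The exception is not triggered, since the claim is a property claim, not an employment claim. Met.
  (c) The claim is a property claim, so this disjunct is met. Condition met.
  (d) The amount in controversy is $7,500, within the 75,000 dollars ceiling. The carve-out does not apply: the operative events occurred in Quenmere, not Sylwick. Met.
  (e) The plaintiff resides in Sylwick — that alternative is enough. Satisfied.
  → Not every requirement is met — no jurisdiction.
The Quenhaven Regional Court:
  (a) The claim is a property claim, not an employment claim. Condition met.
  (b) The plaintiff resides in Sylwick, which is not Quenhaven, so this disjunct is met. Met.
  (c) Vail Foundry has its principal place of business in Quenhaven. The carve-out does not apply: the plaintiff resides in Sylwick, not Quenhaven. Satisfied.
  (d) The plaintiff resides in Sylwick, not Quenhaven. But Vail Foundry resides in Quenhaven, and the 'unless' clause therefore excuses the requirement. Condition met.
  → All conditions met; jurisdiction exists.
The Superior Court of Ulrow:
  (a) The plaintiff resides in Sylwick, which is not Ulrow, so one alternative holds. Satisfied.
  (b) The corporate defendant(s) are organised in Sylwick, not Ulrow. However, the amount in controversy is 7,500 dollars, which meets the USD 6,500 floor, so the 'unless' proviso supplies this condition. Satisfied.
  (c) The amount in controversy is USD 7,500, within the USD 250,000 ceiling, so this disjunct is met. Condition met.
  (d) The claim is a property claim, not a tort claim. Satisfied.
  → Jurisdiction lies.
The Provincial Court of Ulrow:
  (a) The amount in controversy is USD 7,500, within the $7,500 ceiling, so this disjunct is met. Met.
  (b) The plaintiff resides in Sylwick, which is not Ulrow — that alternative is enough. And the carve-out is inapplicable — the defendants reside as follows — Vail Foundry in Quenhaven, Holtz Industries in Quenmere — not all in Ulrow. Satisfied.
  (c) The corporate defendant(s) are organised in Sylwick, not Ulrow; the operative events occurred in Quenmere, not Ulrow — none of the alternatives is met. But the amount in controversy is 7,500 dollars, which meets the 7,500 dollars floor, and the 'unless' clause therefore excuses the requirement. Satisfied.
  (d) The amount in controversy is USD 7,500, which meets the 7,500 dollars floor, so one alternative holds. Satisfied.
  → Every requirement is satisfied — jurisdiction.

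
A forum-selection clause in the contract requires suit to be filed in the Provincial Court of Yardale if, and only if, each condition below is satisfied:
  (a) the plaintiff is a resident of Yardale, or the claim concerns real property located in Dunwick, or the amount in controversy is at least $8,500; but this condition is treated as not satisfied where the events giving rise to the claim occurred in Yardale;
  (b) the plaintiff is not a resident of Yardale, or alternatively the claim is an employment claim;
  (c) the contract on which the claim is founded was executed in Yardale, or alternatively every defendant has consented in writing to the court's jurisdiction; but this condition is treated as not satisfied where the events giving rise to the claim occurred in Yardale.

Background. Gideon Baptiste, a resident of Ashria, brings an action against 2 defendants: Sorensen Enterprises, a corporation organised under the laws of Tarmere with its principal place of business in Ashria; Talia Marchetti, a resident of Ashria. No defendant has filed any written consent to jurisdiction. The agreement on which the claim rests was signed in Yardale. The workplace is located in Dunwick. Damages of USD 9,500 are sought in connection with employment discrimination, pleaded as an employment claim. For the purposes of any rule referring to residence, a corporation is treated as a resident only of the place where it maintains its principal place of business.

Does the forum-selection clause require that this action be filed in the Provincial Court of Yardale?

The Provincial Court of Yardale:
  (a) The amount in controversy is 9,500 dollars, which meets the $8,500 floor — that alternative is enough. The exception is not triggered, since the operative events occurred in Dunwick, not Yardale. Satisfied.
  (b) The plaintiff resides in Ashria, which is not Yardale, so one alternative holds. Condition met.
  (c) The contract was executed in Yardale — that alternative is enough. The exception is not triggered, since the operative events occurred in Dunwick, not Yardale. Condition met.
  → The clause applies.

Yes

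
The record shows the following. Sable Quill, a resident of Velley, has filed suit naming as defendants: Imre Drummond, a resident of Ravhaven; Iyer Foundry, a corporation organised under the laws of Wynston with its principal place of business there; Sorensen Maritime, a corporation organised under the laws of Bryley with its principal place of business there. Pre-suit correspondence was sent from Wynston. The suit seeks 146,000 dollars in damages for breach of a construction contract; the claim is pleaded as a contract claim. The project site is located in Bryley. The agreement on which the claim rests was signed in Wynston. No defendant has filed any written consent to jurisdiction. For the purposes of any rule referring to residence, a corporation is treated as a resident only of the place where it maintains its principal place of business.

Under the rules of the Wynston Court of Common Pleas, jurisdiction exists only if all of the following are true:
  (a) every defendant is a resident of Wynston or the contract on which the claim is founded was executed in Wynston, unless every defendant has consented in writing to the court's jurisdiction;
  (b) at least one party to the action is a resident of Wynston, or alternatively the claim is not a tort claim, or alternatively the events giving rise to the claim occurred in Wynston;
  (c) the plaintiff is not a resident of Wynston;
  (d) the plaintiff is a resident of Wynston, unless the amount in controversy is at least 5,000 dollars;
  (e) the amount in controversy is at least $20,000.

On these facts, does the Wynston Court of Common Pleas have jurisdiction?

Yes

The Wynston Court of Common Pleas:
  (a) The contract was executed in Wynston, so one alternative holds. Satisfied.
  (b) Iyer Foundry resides in Wynston, so this disjunct is met. Satisfied.
  (c) The plaintiff resides in Velley, which is not Wynston. Met.
  (d) The plaintiff resides in Velley, not Wynston. The proviso rescues it, though: the amount in controversy is USD 146,000, which meets the 5,000 dollars floor. Met.
  (e) The amount in controversy is 146,000 dollars, which meets the $20,000 floor. Met.
  → Jurisdiction lies.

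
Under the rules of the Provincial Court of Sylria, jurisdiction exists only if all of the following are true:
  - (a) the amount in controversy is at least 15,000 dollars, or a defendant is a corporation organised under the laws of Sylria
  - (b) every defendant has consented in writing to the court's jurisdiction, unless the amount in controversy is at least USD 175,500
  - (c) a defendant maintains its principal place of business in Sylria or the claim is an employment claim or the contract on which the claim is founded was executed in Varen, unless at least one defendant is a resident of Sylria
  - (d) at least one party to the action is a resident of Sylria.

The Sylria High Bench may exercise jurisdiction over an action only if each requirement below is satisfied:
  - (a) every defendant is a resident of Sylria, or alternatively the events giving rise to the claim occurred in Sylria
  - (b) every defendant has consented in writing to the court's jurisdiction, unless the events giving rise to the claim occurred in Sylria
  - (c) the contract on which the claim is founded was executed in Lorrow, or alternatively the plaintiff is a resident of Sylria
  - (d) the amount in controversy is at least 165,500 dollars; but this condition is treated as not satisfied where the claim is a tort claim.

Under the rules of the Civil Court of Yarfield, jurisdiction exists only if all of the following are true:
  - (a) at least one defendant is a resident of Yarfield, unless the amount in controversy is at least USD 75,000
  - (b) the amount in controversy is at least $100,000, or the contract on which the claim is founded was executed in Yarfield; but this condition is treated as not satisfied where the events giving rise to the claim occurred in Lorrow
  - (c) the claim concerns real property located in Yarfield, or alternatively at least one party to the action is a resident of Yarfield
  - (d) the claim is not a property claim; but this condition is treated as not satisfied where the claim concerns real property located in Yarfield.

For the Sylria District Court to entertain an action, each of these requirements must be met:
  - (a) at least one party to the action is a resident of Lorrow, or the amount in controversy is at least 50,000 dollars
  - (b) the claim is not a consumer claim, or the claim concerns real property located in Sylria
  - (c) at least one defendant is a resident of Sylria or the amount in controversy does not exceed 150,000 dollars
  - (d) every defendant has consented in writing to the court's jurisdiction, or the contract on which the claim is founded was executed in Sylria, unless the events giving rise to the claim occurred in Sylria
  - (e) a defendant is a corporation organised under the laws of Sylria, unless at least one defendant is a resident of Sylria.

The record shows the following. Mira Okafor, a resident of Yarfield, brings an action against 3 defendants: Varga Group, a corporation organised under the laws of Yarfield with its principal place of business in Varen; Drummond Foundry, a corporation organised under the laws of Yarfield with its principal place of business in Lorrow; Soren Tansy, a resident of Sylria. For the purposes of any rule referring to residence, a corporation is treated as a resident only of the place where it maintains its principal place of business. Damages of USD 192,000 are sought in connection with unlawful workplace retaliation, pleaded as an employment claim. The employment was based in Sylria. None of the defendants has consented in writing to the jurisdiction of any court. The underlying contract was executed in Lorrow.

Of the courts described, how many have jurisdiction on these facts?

4

The Provincial Court of Sylria:
  (a) The amount in controversy is 192,000 dollars, which meets the 15,000 dollars floor, so one alternative holds. Condition met.
  (b) No such written consent has been filed. However, the amount in controversy is 192,000 dollars, which meets the USD 175,500 floor, so the 'unless' proviso supplies this condition. Met.
  (c) The claim is an employment claim, which satisfies one of the alternatives. Met.
  (d) Soren Tansy resides in Sylria. Satisfied.
  → All conditions met; jurisdiction exists.
The Sylria High Bench:
  (a) The operative events occurred in Sylria, so this disjunct is met. Condition met.
  (b) No such written consent has been filed. The proviso rescues it, though: the operative events occurred in Sylria. Met.
  (c) The contract was executed in Lorrow — that alternative is enough. Satisfied.
  (d) The amount in controversy is $192,000, which meets the $165,500 floor. And the carve-out is inapplicable — the claim is an employment claim, not a tort claim. Satisfied.
  → The court has jurisdiction.
The Civil Court of Yarfield:
  (a) No defendant resides in Yarfield (they reside in Varen, Lorrow, Sylria). However, the amount in controversy is 192,000 dollars, which meets the 75,000 dollars floor, so the 'unless' proviso supplies this condition. Condition met.
  (b) The amount in controversy is 192,000 dollars, which meets the 100,000 dollars floor, so this disjunct is met. The carve-out does not apply: the operative events occurred in Sylria, not Lorrow. Condition met.
  (c) Mira Okafor resides in Yarfield, which satisfies one of the alternatives. Condition met.
  (d) The claim is an employment claim, not a property claim. The exception is not triggered, since the claim does not concern real property. Met.
  → The court has jurisdiction.
The Sylria District Court:
  (a) Drummond Foundry resides in Lorrow, so one alternative holds. Condition met.
  (b) The claim is an employment claim, not a consumer claim, which satisfies one of the alternatives. Condition met.
  (c) Soren Tansy resides in Sylria, which satisfies one of the alternatives. Met.
  (d) No such written consent has been filed; the contract was executed in Lorrow, not Sylria — no alternative holds. The proviso rescues it, though: the operative events occurred in Sylria. Met.
  (e) The corporate defendant(s) are organised in Yarfield, not Sylria. But Soren Tansy resides in Sylria, and the 'unless' clause therefore excuses the requirement. Satisfied.
  → The court has jurisdiction.
Courts with jurisdiction: the Provincial Court of Sylria, the Sylria High Bench, the Civil Court of Yarfield, the Sylria District Court — 4 in total.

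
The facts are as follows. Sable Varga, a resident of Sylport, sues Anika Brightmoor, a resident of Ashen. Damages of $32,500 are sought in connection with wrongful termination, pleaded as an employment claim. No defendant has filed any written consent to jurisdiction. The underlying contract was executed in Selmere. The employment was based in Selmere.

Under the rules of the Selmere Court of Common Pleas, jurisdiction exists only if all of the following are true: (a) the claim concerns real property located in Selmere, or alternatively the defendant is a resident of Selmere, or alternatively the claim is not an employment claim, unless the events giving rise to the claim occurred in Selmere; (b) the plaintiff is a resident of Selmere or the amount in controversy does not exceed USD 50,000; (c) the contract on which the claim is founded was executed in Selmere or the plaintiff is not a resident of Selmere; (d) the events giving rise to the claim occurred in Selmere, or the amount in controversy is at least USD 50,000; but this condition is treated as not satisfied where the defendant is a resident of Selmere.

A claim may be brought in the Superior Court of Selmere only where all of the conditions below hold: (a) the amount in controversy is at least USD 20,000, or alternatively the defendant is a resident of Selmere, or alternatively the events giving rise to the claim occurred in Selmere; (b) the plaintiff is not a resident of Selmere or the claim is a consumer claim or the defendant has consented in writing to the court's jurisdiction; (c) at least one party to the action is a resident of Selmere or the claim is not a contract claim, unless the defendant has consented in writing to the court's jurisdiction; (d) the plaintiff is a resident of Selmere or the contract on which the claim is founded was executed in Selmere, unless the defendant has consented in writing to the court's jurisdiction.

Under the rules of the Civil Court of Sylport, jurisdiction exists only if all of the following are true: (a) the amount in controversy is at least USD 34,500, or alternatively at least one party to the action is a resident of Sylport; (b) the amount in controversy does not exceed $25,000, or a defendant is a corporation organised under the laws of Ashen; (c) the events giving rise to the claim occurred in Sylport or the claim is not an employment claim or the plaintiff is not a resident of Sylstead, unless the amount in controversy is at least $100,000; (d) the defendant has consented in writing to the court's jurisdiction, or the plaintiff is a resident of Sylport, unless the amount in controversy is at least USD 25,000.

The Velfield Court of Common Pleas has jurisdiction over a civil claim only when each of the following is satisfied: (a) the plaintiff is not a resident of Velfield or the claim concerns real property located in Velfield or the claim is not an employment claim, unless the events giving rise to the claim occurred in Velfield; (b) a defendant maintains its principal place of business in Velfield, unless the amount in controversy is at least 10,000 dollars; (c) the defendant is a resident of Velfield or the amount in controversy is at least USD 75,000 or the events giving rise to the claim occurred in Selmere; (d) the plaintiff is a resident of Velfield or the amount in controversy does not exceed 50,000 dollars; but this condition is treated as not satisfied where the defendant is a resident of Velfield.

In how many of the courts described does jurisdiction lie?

3

The Selmere Court of Common Pleas:
  (a) The claim does not concern real property; the defendant resides in Ashen, not Selmere; the claim is an employment claim — no alternative holds. But the operative events occurred in Selmere, and the 'unless' clause therefore excuses the requirement. Condition met.
  (b) The amount in controversy is $32,500, within the $50,000 ceiling, so this disjunct is met. Condition met.
  (c) The contract was executed in Selmere, which satisfies one of the alternatives. Met.
  (d) The operative events occurred in Selmere, so this disjunct is met. The exception is not triggered, since the defendant resides in Ashen, not Selmere. Met.
  → The court has jurisdiction.
The Superior Court of Selmere:
  (a) The amount in controversy is USD 32,500, which meets the USD 20,000 floor, which satisfies one of the alternatives. Condition met.
  (b) The plaintiff resides in Sylport, which is not Selmere, so one alternative holds. Satisfied.
  (c) The claim is an employment claim, not a contract claim, so this disjunct is met. Satisfied.
  (d) The contract was executed in Selmere, so this disjunct is met. Satisfied.
  → The court has jurisdiction.
The Civil Court of Sylport:
  (a) Sable Varga resides in Sylport, so this disjunct is met. Satisfied.
  (b) The amount in controversy is USD 32,500, above the 25,000 dollars ceiling; no defendant is a corporation — every alternative fails. Condition not met.
  (c) The plaintiff resides in Sylport, which is not Sylstead, which satisfies one of the alternatives. Met.
  (d) The plaintiff resides in Sylport, so one alternative holds. Met.
  → No jurisdiction.
The Velfield Court of Common Pleas:
  (a) The plaintiff resides in Sylport, which is not Velfield, so one alternative holds. Condition met.
  (b) No defendant is a corporation. But the amount in controversy is $32,500, which meets the $10,000 floor, and the 'unless' clause therefore excuses the requirement. Met.
  (c) The operative events occurred in Selmere, so one alternative holds. Condition met.
  (d) The amount in controversy is $32,500, within the $50,000 ceiling, which satisfies one of the alternatives. The carve-out does not apply: the defendant resides in Ashen, not Velfield. Met.
  → Every requirement is satisfied — jurisdiction.
Courts with jurisdiction: the Selmere Court of Common Pleas, the Superior Court of Selmere, the Velfield Court of Common Pleas — 3 in total.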